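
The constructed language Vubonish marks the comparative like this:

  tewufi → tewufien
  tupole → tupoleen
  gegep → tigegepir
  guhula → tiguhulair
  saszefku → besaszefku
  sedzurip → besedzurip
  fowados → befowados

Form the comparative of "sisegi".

besisegi

gegep and sedzurip both end in -p yet inflect differently (tigegepir, besedzurip), so the final letter is not what conditions the rule; the first letter is.
"sisegi" begins with s-. The stems beginning with s- (saszefku → besaszefku, sedzurip → besedzurip) add the prefix be-.
So sisegi → besisegi.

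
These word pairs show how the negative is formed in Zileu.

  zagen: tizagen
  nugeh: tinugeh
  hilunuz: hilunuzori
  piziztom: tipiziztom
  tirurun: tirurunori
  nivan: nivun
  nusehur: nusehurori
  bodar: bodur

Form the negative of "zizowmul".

zizowmulori

nusehur and bodar both end in -r yet inflect differently (nusehurori, bodur), so the final letter is not what conditions the rule; the last vowel is.
"zizowmul" has last vowel 'u'. The stems whose last vowel is 'u' (tirurun → tirurunori, hilunuz → hilunuzori, nusehur → nusehurori) add -ori.
So zizowmul → zizowmulori.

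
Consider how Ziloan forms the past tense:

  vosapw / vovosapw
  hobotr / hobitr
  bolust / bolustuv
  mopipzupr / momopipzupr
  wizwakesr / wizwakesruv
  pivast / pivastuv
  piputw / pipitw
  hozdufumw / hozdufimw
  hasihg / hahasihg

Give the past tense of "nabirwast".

"nabirwast" has second-to-last letter 's'. The stems whose second-to-last letter is 's' (bolust → bolustuv, wizwakesr → wizwakesruv, pivast → pivastuv) add -uv.
The other patterns: stems whose second-to-last letter is 'm' or 't' change the last vowel to 'i'; stems whose second-to-last letter is 'h' or 'p' repeat the first consonant+vowel as a prefix.
So nabirwast → nabirwastuv.

nabirwastuv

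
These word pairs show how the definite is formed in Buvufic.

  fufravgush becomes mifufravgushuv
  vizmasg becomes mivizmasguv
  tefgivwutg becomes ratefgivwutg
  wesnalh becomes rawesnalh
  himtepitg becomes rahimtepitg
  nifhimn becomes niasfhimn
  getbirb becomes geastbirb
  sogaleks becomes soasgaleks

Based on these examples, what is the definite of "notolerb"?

noastolerb

"notolerb" has second-to-last letter 'r'. The one such stem in the data (getbirb → geastbirb) inserts -as- after the first vowel (as do nifhimn, sogaleks), so the same rule applies.
So notolerb → noastolerb.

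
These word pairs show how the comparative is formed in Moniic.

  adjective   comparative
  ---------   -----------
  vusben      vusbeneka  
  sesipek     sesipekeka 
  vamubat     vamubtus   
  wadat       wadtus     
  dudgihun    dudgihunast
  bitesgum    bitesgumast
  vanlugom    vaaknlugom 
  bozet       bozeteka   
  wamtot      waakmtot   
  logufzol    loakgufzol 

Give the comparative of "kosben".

"kosben" has last vowel 'e'. The stems whose last vowel is 'e' (vusben → vusbeneka, sesipek → sesipekeka, bozet → bozeteka) add -eka.
The other patterns: stems whose last vowel is 'u' add -ast; stems whose last vowel is 'a' delete the last vowel and add -us; stems whose last vowel is 'o' insert -ak- after the first vowel.
So kosben → kosbeneka.

kosbeneka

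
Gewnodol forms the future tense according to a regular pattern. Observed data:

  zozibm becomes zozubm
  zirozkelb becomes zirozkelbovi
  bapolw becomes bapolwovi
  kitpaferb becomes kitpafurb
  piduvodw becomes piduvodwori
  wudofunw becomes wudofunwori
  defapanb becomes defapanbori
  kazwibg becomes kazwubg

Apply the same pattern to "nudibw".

nudubw

kitpaferb and zirozkelb both end in -b yet inflect differently (kitpafurb, zirozkelbovi), so the final letter is not what conditions the rule; the second-to-last letter is.
"nudibw" has second-to-last letter 'b'. The stems whose second-to-last letter is 'b' (zozibm → zozubm, kazwibg → kazwubg) change the last vowel to 'u'.
The other patterns: stems whose second-to-last letter is 'l' add -ovi; stems whose second-to-last letter is 'd' or 'n' add -ori.
So nudibw → nudubw.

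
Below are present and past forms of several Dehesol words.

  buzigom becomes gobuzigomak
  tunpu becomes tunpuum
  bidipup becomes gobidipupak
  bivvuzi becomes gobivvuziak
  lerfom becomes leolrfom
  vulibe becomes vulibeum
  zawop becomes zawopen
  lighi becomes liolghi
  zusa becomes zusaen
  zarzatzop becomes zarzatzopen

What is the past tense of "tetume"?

tetumeum

"tetume" begins with t-. The one such stem in the data (tunpu → tunpuum) adds -um, so the same rule applies.
The other patterns: stems beginning with b- add go- … -ak around the stem; stems beginning with z- add -en; stems beginning with l- insert -ol- after the first vowel.
So tetume → tetumeum.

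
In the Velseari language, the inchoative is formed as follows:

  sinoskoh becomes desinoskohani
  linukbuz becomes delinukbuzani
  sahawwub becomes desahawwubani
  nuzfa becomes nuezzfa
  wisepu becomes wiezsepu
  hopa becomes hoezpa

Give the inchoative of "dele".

deezle

"dele" ends in a vowel. The stems ending in a vowel (wisepu → wiezsepu, nuzfa → nuezzfa, hopa → hoezpa) insert -ez- after the first vowel.
The other pattern: stems ending in a consonant add de- … -ani around the stem.
So dele → deezle.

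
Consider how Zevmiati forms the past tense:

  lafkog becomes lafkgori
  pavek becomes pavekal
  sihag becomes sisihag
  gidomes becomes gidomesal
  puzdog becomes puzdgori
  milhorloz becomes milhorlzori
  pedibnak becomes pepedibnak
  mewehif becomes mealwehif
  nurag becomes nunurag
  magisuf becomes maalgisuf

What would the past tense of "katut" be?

sihag and puzdog both end in -g yet inflect differently (sisihag, puzdgori), so the final letter is not what conditions the rule; the last vowel is.
"katut" has last vowel 'u'. The one such stem in the data (magisuf → maalgisuf) inserts -al- after the first vowel (as does mewehif), so the same rule applies.
So katut → kaaltut.

kaaltut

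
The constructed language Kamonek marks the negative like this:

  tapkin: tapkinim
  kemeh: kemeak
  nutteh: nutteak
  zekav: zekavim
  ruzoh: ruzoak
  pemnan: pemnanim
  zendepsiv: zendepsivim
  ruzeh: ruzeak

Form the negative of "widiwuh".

widiwuak

ruzeh and pemnan both have 2 vowels yet inflect differently (ruzeak, pemnanim), so the number of vowels is not what conditions the rule; the final letter is.
"widiwuh" ends in -h. The stems ending in -h (ruzeh → ruzeak, ruzoh → ruzoak, nutteh → nutteak) drop the final letter and add -ak.
The other pattern: stems ending in -n or -v add -im.
So widiwuh → widiwuak.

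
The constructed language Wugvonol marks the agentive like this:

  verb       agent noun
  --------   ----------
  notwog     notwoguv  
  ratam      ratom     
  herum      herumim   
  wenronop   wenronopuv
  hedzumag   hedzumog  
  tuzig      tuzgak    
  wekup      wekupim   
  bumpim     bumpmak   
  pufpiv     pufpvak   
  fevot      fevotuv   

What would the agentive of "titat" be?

titot

"titat" has last vowel 'a'. The stems whose last vowel is 'a' (ratam → ratom, hedzumag → hedzumog) change the last vowel to 'o'.
So titat → titot.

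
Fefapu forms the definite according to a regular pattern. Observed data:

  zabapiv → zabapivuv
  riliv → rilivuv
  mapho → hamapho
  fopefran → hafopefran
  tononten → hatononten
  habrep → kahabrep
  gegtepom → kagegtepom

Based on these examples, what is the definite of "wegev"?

wegevuv

tononten and habrep both have last vowel 'e' yet inflect differently (hatononten, kahabrep), so the last vowel is not what conditions the rule; the final letter is.
"wegev" ends in -v. The stems ending in -v (zabapiv → zabapivuv, riliv → rilivuv) add -uv.
The other patterns: stems ending in -n or -o add the prefix ha-; stems ending in -m or -p add the prefix ka-.
So wegev → wegevuv.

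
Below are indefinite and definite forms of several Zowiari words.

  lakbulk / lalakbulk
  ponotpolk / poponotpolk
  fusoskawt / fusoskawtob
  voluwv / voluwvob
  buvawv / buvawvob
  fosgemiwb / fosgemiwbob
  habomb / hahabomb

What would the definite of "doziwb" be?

doziwbob

fosgemiwb and habomb both end in -b yet inflect differently (fosgemiwbob, hahabomb), so the final letter is not what conditions the rule; the second-to-last letter is.
"doziwb" has second-to-last letter 'w'. The stems whose second-to-last letter is 'w' (fosgemiwb → fosgemiwbob, fusoskawt → fusoskawtob, voluwv → voluwvob) add -ob.
So doziwb → doziwbob.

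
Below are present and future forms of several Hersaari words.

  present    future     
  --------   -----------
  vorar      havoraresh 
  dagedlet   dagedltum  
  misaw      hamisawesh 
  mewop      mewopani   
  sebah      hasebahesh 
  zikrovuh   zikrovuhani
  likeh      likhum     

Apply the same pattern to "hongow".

hongowani

zikrovuh and sebah both end in -h yet inflect differently (zikrovuhani, hasebahesh), so the final letter is not what conditions the rule; the last vowel is.
"hongow" has last vowel 'o'. The one such stem in the data (mewop → mewopani) adds -ani, so the same rule applies.
The other patterns: stems whose last vowel is 'a' add ha- … -esh around the stem; stems whose last vowel is 'e' delete the last vowel and add -um.
So hongow → hongowani.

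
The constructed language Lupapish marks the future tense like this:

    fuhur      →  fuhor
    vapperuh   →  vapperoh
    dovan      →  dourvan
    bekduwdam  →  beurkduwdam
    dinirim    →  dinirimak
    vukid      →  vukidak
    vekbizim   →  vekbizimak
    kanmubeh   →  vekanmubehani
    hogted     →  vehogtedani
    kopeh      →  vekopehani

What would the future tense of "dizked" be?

vedizkedani

"dizked" has last vowel 'e'. The stems whose last vowel is 'e' (kanmubeh → vekanmubehani, hogted → vehogtedani, kopeh → vekopehani) add ve- … -ani around the stem.
The other patterns: stems whose last vowel is 'u' change the last vowel to 'o'; stems whose last vowel is 'a' insert -ur- after the first vowel; stems whose last vowel is 'i' add -ak.
So dizked → vedizkedani.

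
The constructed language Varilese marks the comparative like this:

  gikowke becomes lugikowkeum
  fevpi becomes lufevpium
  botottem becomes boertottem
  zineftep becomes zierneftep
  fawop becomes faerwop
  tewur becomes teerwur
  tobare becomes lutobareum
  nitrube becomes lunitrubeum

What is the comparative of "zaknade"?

botottem and nitrube both have last vowel 'e' yet inflect differently (boertottem, lunitrubeum), so the last vowel is not what conditions the rule; whether the stem ends in a vowel or a consonant is.
"zaknade" ends in a vowel. The stems ending in a vowel (nitrube → lunitrubeum, gikowke → lugikowkeum, fevpi → lufevpium) add lu- … -um around the stem.
The other pattern: stems ending in a consonant insert -er- after the first vowel.
So zaknade → luzaknadeum.

luzaknadeum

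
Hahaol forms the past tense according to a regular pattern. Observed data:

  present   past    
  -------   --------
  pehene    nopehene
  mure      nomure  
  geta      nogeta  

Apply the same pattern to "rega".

Every pair shown (pehene → nopehene, mure → nomure, geta → nogeta) follows the same rule: add the prefix no-.
So rega → norega.

norega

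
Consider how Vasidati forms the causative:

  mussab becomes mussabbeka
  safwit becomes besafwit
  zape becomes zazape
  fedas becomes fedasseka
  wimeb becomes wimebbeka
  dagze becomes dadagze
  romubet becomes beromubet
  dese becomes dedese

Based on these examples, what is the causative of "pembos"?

dese and romubet both have last vowel 'e' yet inflect differently (dedese, beromubet), so the last vowel is not what conditions the rule; the final letter is.
"pembos" ends in -s. The one such stem in the data (fedas → fedasseka) doubles the final consonant and adds -eka (as do mussab, wimeb), so the same rule applies.
The other patterns: stems ending in -e repeat the first consonant+vowel as a prefix; stems ending in -t add the prefix be-.
So pembos → pembosseka.

pembosseka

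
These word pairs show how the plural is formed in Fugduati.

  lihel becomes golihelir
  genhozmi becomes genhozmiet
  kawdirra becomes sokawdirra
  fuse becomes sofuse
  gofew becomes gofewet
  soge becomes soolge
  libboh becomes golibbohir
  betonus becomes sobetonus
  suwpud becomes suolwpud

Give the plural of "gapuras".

gapuraset

"gapuras" begins with g-. The stems beginning with g- (gofew → gofewet, genhozmi → genhozmiet) add -et.
The other patterns: stems beginning with s- insert -ol- after the first vowel; stems beginning with l- add go- … -ir around the stem; stems beginning with b-, f- or k- add the prefix so-.
So gapuras → gapuraset.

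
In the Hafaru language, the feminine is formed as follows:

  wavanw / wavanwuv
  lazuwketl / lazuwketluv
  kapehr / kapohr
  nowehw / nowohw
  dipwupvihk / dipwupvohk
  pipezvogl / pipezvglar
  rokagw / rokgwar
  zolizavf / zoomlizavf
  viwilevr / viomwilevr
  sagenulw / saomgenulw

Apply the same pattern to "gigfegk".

gigfgkar

wavanw and nowehw both end in -w yet inflect differently (wavanwuv, nowohw), so the final letter is not what conditions the rule; the second-to-last letter is.
"gigfegk" has second-to-last letter 'g'. The stems whose second-to-last letter is 'g' (pipezvogl → pipezvglar, rokagw → rokgwar) delete the last vowel and add -ar.
The other patterns: stems whose second-to-last letter is 'n' or 't' add -uv; stems whose second-to-last letter is 'h' change the last vowel to 'o'; stems whose second-to-last letter is 'l' or 'v' insert -om- after the first vowel.
So gigfegk → gigfgkar.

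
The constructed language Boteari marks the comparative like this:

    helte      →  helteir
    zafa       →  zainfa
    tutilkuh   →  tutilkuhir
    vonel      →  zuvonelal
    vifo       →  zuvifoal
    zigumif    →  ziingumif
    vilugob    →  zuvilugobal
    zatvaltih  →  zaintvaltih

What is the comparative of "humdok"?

"humdok" begins with h-. The one such stem in the data (helte → helteir) adds -ir, so the same rule applies.
So humdok → humdokir.

humdokir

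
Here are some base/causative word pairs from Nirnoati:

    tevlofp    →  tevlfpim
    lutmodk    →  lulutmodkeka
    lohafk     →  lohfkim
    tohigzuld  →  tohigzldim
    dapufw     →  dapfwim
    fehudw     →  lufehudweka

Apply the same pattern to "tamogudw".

lutamogudweka

fehudw and dapufw both end in -w yet inflect differently (lufehudweka, dapfwim), so the final letter is not what conditions the rule; the second-to-last letter is.
"tamogudw" has second-to-last letter 'd'. The stems whose second-to-last letter is 'd' (lutmodk → lulutmodkeka, fehudw → lufehudweka) add lu- … -eka around the stem.
So tamogudw → lutamogudweka.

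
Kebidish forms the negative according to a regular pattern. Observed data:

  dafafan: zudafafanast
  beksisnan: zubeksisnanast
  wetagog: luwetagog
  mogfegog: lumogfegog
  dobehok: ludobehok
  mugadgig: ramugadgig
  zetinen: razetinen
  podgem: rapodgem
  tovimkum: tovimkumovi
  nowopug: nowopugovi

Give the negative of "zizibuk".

zizibukovi

"zizibuk" has last vowel 'u'. The stems whose last vowel is 'u' (tovimkum → tovimkumovi, nowopug → nowopugovi) add -ovi.
The other patterns: stems whose last vowel is 'a' add zu- … -ast around the stem; stems whose last vowel is 'o' add the prefix lu-; stems whose last vowel is 'e' or 'i' add the prefix ra-.
So zizibuk → zizibukovi.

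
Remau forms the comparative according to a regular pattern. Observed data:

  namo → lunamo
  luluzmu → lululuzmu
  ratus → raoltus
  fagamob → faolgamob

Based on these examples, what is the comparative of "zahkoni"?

namo and fagamob both have last vowel 'o' yet inflect differently (lunamo, faolgamob), so the last vowel is not what conditions the rule; whether the stem ends in a vowel or a consonant is.
"zahkoni" ends in a vowel. The stems ending in a vowel (luluzmu → lululuzmu, namo → lunamo) add the prefix lu-.
So zahkoni → luzahkoni.

luzahkoni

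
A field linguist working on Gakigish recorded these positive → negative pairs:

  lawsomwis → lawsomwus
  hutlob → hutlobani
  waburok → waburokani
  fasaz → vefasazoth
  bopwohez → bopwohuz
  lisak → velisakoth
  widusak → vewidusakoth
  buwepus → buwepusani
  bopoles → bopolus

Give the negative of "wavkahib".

"wavkahib" has last vowel 'i'. The one such stem in the data (lawsomwis → lawsomwus) changes the last vowel to 'u' (as do bopwohez, bopoles), so the same rule applies.
So wavkahib → wavkahub.

wavkahub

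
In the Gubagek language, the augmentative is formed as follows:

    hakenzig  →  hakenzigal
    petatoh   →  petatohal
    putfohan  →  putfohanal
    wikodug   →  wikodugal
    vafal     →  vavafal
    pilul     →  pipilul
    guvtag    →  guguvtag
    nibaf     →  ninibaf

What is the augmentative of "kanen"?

kakanen

"kanen" has 2 vowels. The stems with 2 vowels (vafal → vavafal, pilul → pipilul, guvtag → guguvtag) repeat the first consonant+vowel as a prefix.
The other pattern: stems with 3 vowels add -al.
So kanen → kakanen.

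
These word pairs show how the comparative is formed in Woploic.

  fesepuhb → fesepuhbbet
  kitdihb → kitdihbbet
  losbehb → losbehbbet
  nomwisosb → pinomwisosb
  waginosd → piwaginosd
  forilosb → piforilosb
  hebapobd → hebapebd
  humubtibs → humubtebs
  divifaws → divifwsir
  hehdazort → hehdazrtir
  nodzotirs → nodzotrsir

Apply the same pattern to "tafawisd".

pitafawisd

"tafawisd" has second-to-last letter 's'. The stems whose second-to-last letter is 's' (nomwisosb → pinomwisosb, waginosd → piwaginosd, forilosb → piforilosb) add the prefix pi-.
The other patterns: stems whose second-to-last letter is 'h' double the final consonant and add -et; stems whose second-to-last letter is 'b' change the last vowel to 'e'; stems whose second-to-last letter is 'r' or 'w' delete the last vowel and add -ir.
So tafawisd → pitafawisd.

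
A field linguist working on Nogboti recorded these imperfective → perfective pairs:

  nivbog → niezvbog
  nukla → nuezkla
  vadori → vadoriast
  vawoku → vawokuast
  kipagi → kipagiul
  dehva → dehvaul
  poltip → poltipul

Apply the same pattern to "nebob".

neezbob

vadori and kipagi both end in -i yet inflect differently (vadoriast, kipagiul), so the final letter is not what conditions the rule; the first letter is.
"nebob" begins with n-. The stems beginning with n- (nivbog → niezvbog, nukla → nuezkla) insert -ez- after the first vowel.
The other patterns: stems beginning with v- add -ast; stems beginning with d-, k- or p- add -ul.
So nebob → neezbob.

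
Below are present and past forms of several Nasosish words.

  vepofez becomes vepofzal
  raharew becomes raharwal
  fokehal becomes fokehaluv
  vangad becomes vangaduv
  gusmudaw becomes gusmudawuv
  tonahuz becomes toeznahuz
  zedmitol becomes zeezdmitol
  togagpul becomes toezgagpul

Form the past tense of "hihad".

hihaduv

raharew and gusmudaw both end in -w yet inflect differently (raharwal, gusmudawuv), so the final letter is not what conditions the rule; the last vowel is.
"hihad" has last vowel 'a'. The stems whose last vowel is 'a' (fokehal → fokehaluv, vangad → vangaduv, gusmudaw → gusmudawuv) add -uv.
So hihad → hihaduv.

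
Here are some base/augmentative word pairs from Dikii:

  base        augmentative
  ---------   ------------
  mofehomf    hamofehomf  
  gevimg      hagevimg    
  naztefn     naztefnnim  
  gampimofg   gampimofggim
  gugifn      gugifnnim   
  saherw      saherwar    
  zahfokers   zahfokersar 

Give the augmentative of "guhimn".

gevimg and gampimofg both end in -g yet inflect differently (hagevimg, gampimofggim), so the final letter is not what conditions the rule; the second-to-last letter is.
"guhimn" has second-to-last letter 'm'. The stems whose second-to-last letter is 'm' (mofehomf → hamofehomf, gevimg → hagevimg) add the prefix ha-.
The other patterns: stems whose second-to-last letter is 'f' double the final consonant and add -im; stems whose second-to-last letter is 'r' add -ar.
So guhimn → haguhimn.

haguhimn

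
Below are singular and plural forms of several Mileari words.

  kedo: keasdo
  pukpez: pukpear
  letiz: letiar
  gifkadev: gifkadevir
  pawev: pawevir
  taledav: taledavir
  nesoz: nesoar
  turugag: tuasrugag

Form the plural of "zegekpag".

zeasgekpag

pukpez and gifkadev both have last vowel 'e' yet inflect differently (pukpear, gifkadevir), so the last vowel is not what conditions the rule; the final letter is.
"zegekpag" ends in -g. The one such stem in the data (turugag → tuasrugag) inserts -as- after the first vowel (as does kedo), so the same rule applies.
The other patterns: stems ending in -z drop the final letter and add -ar; stems ending in -v add -ir.
So zegekpag → zeasgekpag.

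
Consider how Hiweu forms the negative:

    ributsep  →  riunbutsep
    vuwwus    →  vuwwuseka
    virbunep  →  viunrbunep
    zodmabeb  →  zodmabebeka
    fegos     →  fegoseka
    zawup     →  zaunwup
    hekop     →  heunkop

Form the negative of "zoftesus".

zoftesuseka

zawup and vuwwus both have last vowel 'u' yet inflect differently (zaunwup, vuwwuseka), so the last vowel is not what conditions the rule; the final letter is.
"zoftesus" ends in -s. The stems ending in -s (vuwwus → vuwwuseka, fegos → fegoseka) add -eka.
So zoftesus → zoftesuseka.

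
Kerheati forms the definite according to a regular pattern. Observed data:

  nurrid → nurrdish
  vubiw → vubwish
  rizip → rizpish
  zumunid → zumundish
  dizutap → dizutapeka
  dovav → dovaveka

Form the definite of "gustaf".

gustafeka

"gustaf" has last vowel 'a'. The stems whose last vowel is 'a' (dizutap → dizutapeka, dovav → dovaveka) add -eka.
The other pattern: stems whose last vowel is 'i' delete the last vowel and add -ish.
So gustaf → gustafeka.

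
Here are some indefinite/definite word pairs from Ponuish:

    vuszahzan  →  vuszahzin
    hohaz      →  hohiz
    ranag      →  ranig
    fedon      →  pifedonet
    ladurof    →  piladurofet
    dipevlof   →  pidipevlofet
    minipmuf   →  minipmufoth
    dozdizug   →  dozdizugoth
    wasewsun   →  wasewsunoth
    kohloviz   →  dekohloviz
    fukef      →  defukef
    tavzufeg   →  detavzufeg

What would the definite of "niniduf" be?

ninidufoth

vuszahzan and fedon both end in -n yet inflect differently (vuszahzin, pifedonet), so the final letter is not what conditions the rule; the last vowel is.
"niniduf" has last vowel 'u'. The stems whose last vowel is 'u' (minipmuf → minipmufoth, dozdizug → dozdizugoth, wasewsun → wasewsunoth) add -oth.
The other patterns: stems whose last vowel is 'a' change the last vowel to 'i'; stems whose last vowel is 'o' add pi- … -et around the stem; stems whose last vowel is 'e' or 'i' add the prefix de-.
So niniduf → ninidufoth.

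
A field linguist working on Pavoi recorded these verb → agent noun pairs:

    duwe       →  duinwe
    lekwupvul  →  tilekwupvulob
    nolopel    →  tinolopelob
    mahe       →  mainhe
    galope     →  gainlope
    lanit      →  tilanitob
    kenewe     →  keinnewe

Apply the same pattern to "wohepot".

tiwohepotob

galope and nolopel both have last vowel 'e' yet inflect differently (gainlope, tinolopelob), so the last vowel is not what conditions the rule; the final letter is.
"wohepot" ends in -t. The one such stem in the data (lanit → tilanitob) adds ti- … -ob around the stem, so the same rule applies.
So wohepot → tiwohepotob.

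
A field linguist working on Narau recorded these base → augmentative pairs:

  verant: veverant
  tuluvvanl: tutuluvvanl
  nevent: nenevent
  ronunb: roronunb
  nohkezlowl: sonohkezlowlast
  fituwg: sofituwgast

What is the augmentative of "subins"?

susubins

tuluvvanl and nohkezlowl both end in -l yet inflect differently (tutuluvvanl, sonohkezlowlast), so the final letter is not what conditions the rule; the second-to-last letter is.
"subins" has second-to-last letter 'n'. The stems whose second-to-last letter is 'n' (verant → veverant, tuluvvanl → tutuluvvanl, nevent → nenevent) repeat the first consonant+vowel as a prefix.
The other pattern: stems whose second-to-last letter is 'w' add so- … -ast around the stem.
So subins → susubins.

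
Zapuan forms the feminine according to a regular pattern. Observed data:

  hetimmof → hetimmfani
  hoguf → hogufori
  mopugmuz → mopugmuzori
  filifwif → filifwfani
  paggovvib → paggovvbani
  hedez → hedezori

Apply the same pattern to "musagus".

hetimmof and hoguf both end in -f yet inflect differently (hetimmfani, hogufori), so the final letter is not what conditions the rule; the last vowel is.
"musagus" has last vowel 'u'. The stems whose last vowel is 'u' (hoguf → hogufori, mopugmuz → mopugmuzori) add -ori.
So musagus → musagusori.

musagusori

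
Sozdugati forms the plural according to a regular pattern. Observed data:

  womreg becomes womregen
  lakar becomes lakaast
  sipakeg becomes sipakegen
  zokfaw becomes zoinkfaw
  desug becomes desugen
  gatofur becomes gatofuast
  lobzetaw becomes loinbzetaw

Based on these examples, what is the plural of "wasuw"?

wainsuw

gatofur and desug both have last vowel 'u' yet inflect differently (gatofuast, desugen), so the last vowel is not what conditions the rule; the final letter is.
"wasuw" ends in -w. The stems ending in -w (lobzetaw → loinbzetaw, zokfaw → zoinkfaw) insert -in- after the first vowel.
The other patterns: stems ending in -r drop the final letter and add -ast; stems ending in -g add -en.
So wasuw → wainsuw.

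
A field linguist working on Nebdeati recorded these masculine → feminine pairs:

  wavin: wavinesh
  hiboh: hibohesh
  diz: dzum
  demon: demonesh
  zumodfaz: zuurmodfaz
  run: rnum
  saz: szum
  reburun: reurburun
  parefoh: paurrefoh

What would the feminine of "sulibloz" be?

run and demon both end in -n yet inflect differently (rnum, demonesh), so the final letter is not what conditions the rule; the number of vowels is.
"sulibloz" has 3 vowels. The stems with 3 vowels (parefoh → paurrefoh, reburun → reurburun, zumodfaz → zuurmodfaz) insert -ur- after the first vowel.
So sulibloz → suurlibloz.

suurlibloz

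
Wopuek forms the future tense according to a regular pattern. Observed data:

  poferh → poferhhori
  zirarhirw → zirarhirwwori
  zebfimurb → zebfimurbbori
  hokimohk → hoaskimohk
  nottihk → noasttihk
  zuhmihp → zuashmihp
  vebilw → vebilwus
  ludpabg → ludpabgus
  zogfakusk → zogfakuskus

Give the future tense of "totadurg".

totadurggori

zirarhirw and vebilw both end in -w yet inflect differently (zirarhirwwori, vebilwus), so the final letter is not what conditions the rule; the second-to-last letter is.
"totadurg" has second-to-last letter 'r'. The stems whose second-to-last letter is 'r' (poferh → poferhhori, zirarhirw → zirarhirwwori, zebfimurb → zebfimurbbori) double the final consonant and add -ori.
So totadurg → totadurggori.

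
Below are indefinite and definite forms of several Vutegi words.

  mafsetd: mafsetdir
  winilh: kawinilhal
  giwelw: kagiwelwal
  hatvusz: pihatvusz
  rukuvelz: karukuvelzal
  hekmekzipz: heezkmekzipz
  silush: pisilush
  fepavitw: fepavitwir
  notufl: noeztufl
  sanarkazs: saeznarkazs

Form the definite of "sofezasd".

pisofezasd

rukuvelz and hatvusz both end in -z yet inflect differently (karukuvelzal, pihatvusz), so the final letter is not what conditions the rule; the second-to-last letter is.
"sofezasd" has second-to-last letter 's'. The stems whose second-to-last letter is 's' (hatvusz → pihatvusz, silush → pisilush) add the prefix pi-.
The other patterns: stems whose second-to-last letter is 'l' add ka- … -al around the stem; stems whose second-to-last letter is 't' add -ir; stems whose second-to-last letter is 'f', 'p' or 'z' insert -ez- after the first vowel.
So sofezasd → pisofezasd.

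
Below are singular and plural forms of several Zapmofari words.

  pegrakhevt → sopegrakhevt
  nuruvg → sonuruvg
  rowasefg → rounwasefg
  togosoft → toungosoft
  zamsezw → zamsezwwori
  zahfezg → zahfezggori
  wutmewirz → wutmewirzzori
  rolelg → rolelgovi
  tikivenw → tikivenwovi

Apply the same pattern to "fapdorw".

fapdorwwori

nuruvg and rowasefg both end in -g yet inflect differently (sonuruvg, rounwasefg), so the final letter is not what conditions the rule; the second-to-last letter is.
"fapdorw" has second-to-last letter 'r'. The one such stem in the data (wutmewirz → wutmewirzzori) doubles the final consonant and adds -ori (as do zamsezw, zahfezg), so the same rule applies.
So fapdorw → fapdorwwori.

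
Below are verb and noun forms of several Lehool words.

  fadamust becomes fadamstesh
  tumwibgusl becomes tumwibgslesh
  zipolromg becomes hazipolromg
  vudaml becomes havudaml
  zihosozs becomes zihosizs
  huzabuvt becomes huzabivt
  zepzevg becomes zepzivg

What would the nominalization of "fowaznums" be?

tumwibgusl and vudaml both end in -l yet inflect differently (tumwibgslesh, havudaml), so the final letter is not what conditions the rule; the second-to-last letter is.
"fowaznums" has second-to-last letter 'm'. The stems whose second-to-last letter is 'm' (zipolromg → hazipolromg, vudaml → havudaml) add the prefix ha-.
The other patterns: stems whose second-to-last letter is 's' delete the last vowel and add -esh; stems whose second-to-last letter is 'v' or 'z' change the last vowel to 'i'.
So fowaznums → hafowaznums.

hafowaznums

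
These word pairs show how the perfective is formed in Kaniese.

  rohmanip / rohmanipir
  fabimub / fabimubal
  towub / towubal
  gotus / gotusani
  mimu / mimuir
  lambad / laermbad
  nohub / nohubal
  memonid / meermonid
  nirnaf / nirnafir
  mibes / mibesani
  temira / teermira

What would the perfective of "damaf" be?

"damaf" ends in -f. The one such stem in the data (nirnaf → nirnafir) adds -ir, so the same rule applies.
The other patterns: stems ending in -a or -d insert -er- after the first vowel; stems ending in -s add -ani; stems ending in -b add -al.
So damaf → damafir.

damafir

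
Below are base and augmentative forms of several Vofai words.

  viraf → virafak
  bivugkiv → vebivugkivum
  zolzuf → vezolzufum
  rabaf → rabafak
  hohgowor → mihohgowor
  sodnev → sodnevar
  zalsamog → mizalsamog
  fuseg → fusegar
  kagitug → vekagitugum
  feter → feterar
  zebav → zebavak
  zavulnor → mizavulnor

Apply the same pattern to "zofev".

zofevar

"zofev" has last vowel 'e'. The stems whose last vowel is 'e' (sodnev → sodnevar, feter → feterar, fuseg → fusegar) add -ar.
So zofev → zofevar.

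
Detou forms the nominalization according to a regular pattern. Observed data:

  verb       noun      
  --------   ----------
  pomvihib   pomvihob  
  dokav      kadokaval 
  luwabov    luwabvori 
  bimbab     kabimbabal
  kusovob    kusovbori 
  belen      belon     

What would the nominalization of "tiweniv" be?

"tiweniv" has last vowel 'i'. The one such stem in the data (pomvihib → pomvihob) changes the last vowel to 'o' (as does belen), so the same rule applies.
The other patterns: stems whose last vowel is 'a' add ka- … -al around the stem; stems whose last vowel is 'o' delete the last vowel and add -ori.
So tiweniv → tiwenov.

tiwenov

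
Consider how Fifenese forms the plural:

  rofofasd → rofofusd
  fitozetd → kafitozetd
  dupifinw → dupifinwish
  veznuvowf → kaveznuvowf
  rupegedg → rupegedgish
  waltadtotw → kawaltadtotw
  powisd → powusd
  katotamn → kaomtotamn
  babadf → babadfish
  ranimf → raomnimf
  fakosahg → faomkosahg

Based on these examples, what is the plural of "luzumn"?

luomzumn

dupifinw and waltadtotw both end in -w yet inflect differently (dupifinwish, kawaltadtotw), so the final letter is not what conditions the rule; the second-to-last letter is.
"luzumn" has second-to-last letter 'm'. The stems whose second-to-last letter is 'm' (katotamn → kaomtotamn, ranimf → raomnimf) insert -om- after the first vowel.
So luzumn → luomzumn.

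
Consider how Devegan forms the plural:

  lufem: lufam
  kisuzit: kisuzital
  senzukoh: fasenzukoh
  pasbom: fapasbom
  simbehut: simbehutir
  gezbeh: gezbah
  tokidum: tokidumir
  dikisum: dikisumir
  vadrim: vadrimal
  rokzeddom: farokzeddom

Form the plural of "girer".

"girer" has last vowel 'e'. The stems whose last vowel is 'e' (gezbeh → gezbah, lufem → lufam) change the last vowel to 'a'.
So girer → girar.

girar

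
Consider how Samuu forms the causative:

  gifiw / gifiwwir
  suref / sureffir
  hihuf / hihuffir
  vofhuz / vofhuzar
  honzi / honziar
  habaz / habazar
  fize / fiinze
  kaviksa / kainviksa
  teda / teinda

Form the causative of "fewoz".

hihuf and vofhuz both have last vowel 'u' yet inflect differently (hihuffir, vofhuzar), so the last vowel is not what conditions the rule; the final letter is.
"fewoz" ends in -z. The stems ending in -z (vofhuz → vofhuzar, habaz → habazar) add -ar.
So fewoz → fewozar.

fewozar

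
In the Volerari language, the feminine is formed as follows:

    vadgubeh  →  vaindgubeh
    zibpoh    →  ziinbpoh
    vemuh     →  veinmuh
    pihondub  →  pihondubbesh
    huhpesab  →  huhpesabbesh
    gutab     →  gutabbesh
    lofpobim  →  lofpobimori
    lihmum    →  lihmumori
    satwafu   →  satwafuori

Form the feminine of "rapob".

rapobbesh

"rapob" ends in -b. The stems ending in -b (pihondub → pihondubbesh, huhpesab → huhpesabbesh, gutab → gutabbesh) double the final consonant and add -esh.
The other patterns: stems ending in -h insert -in- after the first vowel; stems ending in -m or -u add -ori.
So rapob → rapobbesh.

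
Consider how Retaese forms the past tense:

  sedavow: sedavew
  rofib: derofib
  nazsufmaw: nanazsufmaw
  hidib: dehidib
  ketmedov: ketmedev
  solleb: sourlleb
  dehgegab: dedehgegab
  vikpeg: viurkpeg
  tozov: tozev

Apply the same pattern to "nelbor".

nelber

solleb and rofib both end in -b yet inflect differently (sourlleb, derofib), so the final letter is not what conditions the rule; the last vowel is.
"nelbor" has last vowel 'o'. The stems whose last vowel is 'o' (tozov → tozev, ketmedov → ketmedev, sedavow → sedavew) change the last vowel to 'e'.
The other patterns: stems whose last vowel is 'e' insert -ur- after the first vowel; stems whose last vowel is 'i' add the prefix de-; stems whose last vowel is 'a' repeat the first consonant+vowel as a prefix.
So nelbor → nelber.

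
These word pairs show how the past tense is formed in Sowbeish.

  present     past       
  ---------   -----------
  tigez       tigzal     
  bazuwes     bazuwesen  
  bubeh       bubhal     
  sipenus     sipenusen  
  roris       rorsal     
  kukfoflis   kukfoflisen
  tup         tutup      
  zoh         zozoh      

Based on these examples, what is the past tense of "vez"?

zoh and bubeh both end in -h yet inflect differently (zozoh, bubhal), so the final letter is not what conditions the rule; the number of vowels is.
"vez" has 1 vowel. The stems with 1 vowel (tup → tutup, zoh → zozoh) repeat the first consonant+vowel as a prefix.
The other patterns: stems with 2 vowels delete the last vowel and add -al; stems with 3 vowels add -en.
So vez → vevez.

vevez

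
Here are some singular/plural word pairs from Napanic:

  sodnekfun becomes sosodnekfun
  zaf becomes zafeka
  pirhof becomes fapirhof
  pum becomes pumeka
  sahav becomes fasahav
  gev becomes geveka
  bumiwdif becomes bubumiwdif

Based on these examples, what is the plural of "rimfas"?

farimfas

zaf and pirhof both end in -f yet inflect differently (zafeka, fapirhof), so the final letter is not what conditions the rule; the number of vowels is.
"rimfas" has 2 vowels. The stems with 2 vowels (pirhof → fapirhof, sahav → fasahav) add the prefix fa-.
The other patterns: stems with 1 vowel add -eka; stems with 3 vowels repeat the first consonant+vowel as a prefix.
So rimfas → farimfas.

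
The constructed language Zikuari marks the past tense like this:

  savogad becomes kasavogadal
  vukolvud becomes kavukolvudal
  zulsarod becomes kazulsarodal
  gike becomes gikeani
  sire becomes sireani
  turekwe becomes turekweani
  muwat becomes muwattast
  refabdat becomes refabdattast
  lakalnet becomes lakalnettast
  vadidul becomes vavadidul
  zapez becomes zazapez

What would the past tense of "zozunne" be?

zozunneani

savogad and muwat both have last vowel 'a' yet inflect differently (kasavogadal, muwattast), so the last vowel is not what conditions the rule; the final letter is.
"zozunne" ends in -e. The stems ending in -e (gike → gikeani, sire → sireani, turekwe → turekweani) add -ani.
The other patterns: stems ending in -d add ka- … -al around the stem; stems ending in -t double the final consonant and add -ast; stems ending in -l or -z repeat the first consonant+vowel as a prefix.
So zozunne → zozunneani.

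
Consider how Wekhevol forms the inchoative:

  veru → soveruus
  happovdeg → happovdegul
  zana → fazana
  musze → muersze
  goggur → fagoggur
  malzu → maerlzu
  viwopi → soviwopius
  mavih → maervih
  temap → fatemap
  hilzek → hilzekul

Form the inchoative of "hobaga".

veru and malzu both end in -u yet inflect differently (soveruus, maerlzu), so the final letter is not what conditions the rule; the first letter is.
"hobaga" begins with h-. The stems beginning with h- (happovdeg → happovdegul, hilzek → hilzekul) add -ul.
The other patterns: stems beginning with v- add so- … -us around the stem; stems beginning with m- insert -er- after the first vowel; stems beginning with g-, t- or z- add the prefix fa-.
So hobaga → hobagaul.

hobagaul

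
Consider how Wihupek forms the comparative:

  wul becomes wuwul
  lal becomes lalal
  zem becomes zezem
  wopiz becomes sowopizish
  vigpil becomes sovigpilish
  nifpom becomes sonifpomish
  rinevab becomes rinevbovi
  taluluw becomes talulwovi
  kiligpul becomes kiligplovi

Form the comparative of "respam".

sorespamish

wul and vigpil both end in -l yet inflect differently (wuwul, sovigpilish), so the final letter is not what conditions the rule; the number of vowels is.
"respam" has 2 vowels. The stems with 2 vowels (wopiz → sowopizish, vigpil → sovigpilish, nifpom → sonifpomish) add so- … -ish around the stem.
So respam → sorespamish.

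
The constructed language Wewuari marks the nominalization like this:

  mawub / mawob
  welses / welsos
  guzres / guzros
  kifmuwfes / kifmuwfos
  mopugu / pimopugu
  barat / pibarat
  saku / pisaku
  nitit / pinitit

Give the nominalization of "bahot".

pibahot

mawub and mopugu both have last vowel 'u' yet inflect differently (mawob, pimopugu), so the last vowel is not what conditions the rule; the final letter is.
"bahot" ends in -t. The stems ending in -t (barat → pibarat, nitit → pinitit) add the prefix pi-.
The other pattern: stems ending in -b or -s change the last vowel to 'o'.
So bahot → pibahot.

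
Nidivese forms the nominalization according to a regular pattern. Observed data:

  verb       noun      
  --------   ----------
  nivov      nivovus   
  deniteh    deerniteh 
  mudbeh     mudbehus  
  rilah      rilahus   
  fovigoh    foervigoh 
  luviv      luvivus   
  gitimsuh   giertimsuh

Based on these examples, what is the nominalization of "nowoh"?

nowohus

rilah and gitimsuh both end in -h yet inflect differently (rilahus, giertimsuh), so the final letter is not what conditions the rule; the number of vowels is.
"nowoh" has 2 vowels. The stems with 2 vowels (rilah → rilahus, nivov → nivovus, luviv → luvivus) add -us.
The other pattern: stems with 3 vowels insert -er- after the first vowel.
So nowoh → nowohus.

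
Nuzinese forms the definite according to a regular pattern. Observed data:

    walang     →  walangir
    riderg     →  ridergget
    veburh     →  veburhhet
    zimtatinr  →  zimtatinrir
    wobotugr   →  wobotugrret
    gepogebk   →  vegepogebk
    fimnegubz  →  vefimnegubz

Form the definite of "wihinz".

wihinzir

zimtatinr and wobotugr both end in -r yet inflect differently (zimtatinrir, wobotugrret), so the final letter is not what conditions the rule; the second-to-last letter is.
"wihinz" has second-to-last letter 'n'. The stems whose second-to-last letter is 'n' (walang → walangir, zimtatinr → zimtatinrir) add -ir.
The other patterns: stems whose second-to-last letter is 'b' add the prefix ve-; stems whose second-to-last letter is 'g' or 'r' double the final consonant and add -et.
So wihinz → wihinzir.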